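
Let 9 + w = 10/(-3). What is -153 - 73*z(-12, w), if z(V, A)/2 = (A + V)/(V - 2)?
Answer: -8542/21 ≈ -406.76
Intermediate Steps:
w = -37/3 (w = -9 + 10/(-3) = -9 + 10*(-⅓) = -9 - 10/3 = -37/3 ≈ -12.333)
z(V, A) = 2*(A + V)/(-2 + V) (z(V, A) = 2*((A + V)/(V - 2)) = 2*((A + V)/(-2 + V)) = 2*(A + V)/(-2 + V))
-153 - 73*z(-12, w) = -153 - 146*(-37/3 - 12)/(-2 - 12) = -153 - 146*(-73)/((-14)*3) = -153 - 146*(-1)*(-73)/(14*3) = -153 - 73*73/21 = -153 - 5329/21 = -8542/21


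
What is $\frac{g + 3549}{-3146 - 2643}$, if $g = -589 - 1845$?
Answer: $- \frac{1115}{5789} \approx -0.19261$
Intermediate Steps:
$g = -2434$
$\frac{g + 3549}{-3146 - 2643} = \frac{-2434 + 3549}{-3146 - 2643} = \frac{1115}{-5789} = 1115 \left(- \frac{1}{5789}\right) = - \frac{1115}{5789}$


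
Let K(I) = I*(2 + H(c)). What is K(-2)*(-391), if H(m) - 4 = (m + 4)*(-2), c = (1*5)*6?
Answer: -48484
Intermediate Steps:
c = 30 (c = 5*6 = 30)
H(m) = -4 - 2*m (H(m) = 4 + (m + 4)*(-2) = 4 + (4 + m)*(-2) = 4 + (-8 - 2*m) = -4 - 2*m)
K(I) = -62*I (K(I) = I*(2 + (-4 - 2*30)) = I*(2 + (-4 - 60)) = I*(2 - 64) = I*(-62) = -62*I)
K(-2)*(-391) = -62*(-2)*(-391) = 124*(-391) = -48484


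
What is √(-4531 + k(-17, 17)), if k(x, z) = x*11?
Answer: I*√4718 ≈ 68.688*I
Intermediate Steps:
k(x, z) = 11*x
√(-4531 + k(-17, 17)) = √(-4531 + 11*(-17)) = √(-4531 - 187) = √(-4718) = I*√4718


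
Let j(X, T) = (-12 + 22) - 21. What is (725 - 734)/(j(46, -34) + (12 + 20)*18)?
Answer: -9/565 ≈ -0.015929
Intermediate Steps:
j(X, T) = -11 (j(X, T) = 10 - 21 = -11)
(725 - 734)/(j(46, -34) + (12 + 20)*18) = (725 - 734)/(-11 + (12 + 20)*18) = -9/(-11 + 32*18) = -9/(-11 + 576) = -9/565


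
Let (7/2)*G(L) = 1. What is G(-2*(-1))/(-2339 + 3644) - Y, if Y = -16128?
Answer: 147329282/9135 ≈ 16128.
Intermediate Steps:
G(L) = 2/7 (G(L) = (2/7)*1 = 2/7)
G(-2*(-1))/(-2339 + 3644) - Y = 2/(7*(-2339 + 3644)) - 1*(-16128) = (2/7)/1305 + 16128 = (2/7)*(1/1305) + 16128 = 2/9135 + 16128 = 147329282/9135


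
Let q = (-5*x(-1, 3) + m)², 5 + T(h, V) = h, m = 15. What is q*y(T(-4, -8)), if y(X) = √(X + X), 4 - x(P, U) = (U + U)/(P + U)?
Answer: 300*I*√2 ≈ 424.26*I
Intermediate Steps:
x(P, U) = 4 - 2*U/(P + U) (x(P, U) = 4 - (U + U)/(P + U) = 4 - 2*U/(P + U))
T(h, V) = -5 + h
y(X) = √2*√X (y(X) = √(2*X) = √2*√X)
q = 100 (q = (-10*(3 + 2*(-1))/(-1 + 3) + 15)² = (-10*(3 - 2)/2 + 15)² = (-10/2 + 15)² = (-5*1 + 15)² = (-5 + 15)² = 10² = 100)
q*y(T(-4, -8)) = 100*(√2*√(-5 - 4)) = 100*(√2*√(-9)) = 100*(√2*(3*I)) = 100*(3*I*√2) = 300*I*√2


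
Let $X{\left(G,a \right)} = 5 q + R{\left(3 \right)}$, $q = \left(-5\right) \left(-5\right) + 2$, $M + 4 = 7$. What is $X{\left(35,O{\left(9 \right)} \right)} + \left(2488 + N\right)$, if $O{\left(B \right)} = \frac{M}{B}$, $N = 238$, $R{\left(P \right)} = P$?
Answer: $2864$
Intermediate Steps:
$M = 3$ ($M = -4 + 7 = 3$)
$q = 27$ ($q = 25 + 2 = 27$)
$O{\left(B \right)} = \frac{3}{B}$
$X{\left(G,a \right)} = 138$ ($X{\left(G,a \right)} = 5 \cdot 27 + 3 = 135 + 3 = 138$)
$X{\left(35,O{\left(9 \right)} \right)} + \left(2488 + N\right) = 138 + \left(2488 + 238\right) = 138 + 2726 = 2864$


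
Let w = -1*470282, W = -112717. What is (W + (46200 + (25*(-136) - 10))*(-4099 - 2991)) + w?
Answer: -303964099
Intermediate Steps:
w = -470282
(W + (46200 + (25*(-136) - 10))*(-4099 - 2991)) + w = (-112717 + (46200 + (25*(-136) - 10))*(-4099 - 2991)) - 470282 = (-112717 + (46200 + (-3400 - 10))*(-7090)) - 470282 = (-112717 + (46200 - 3410)*(-7090)) - 470282 = (-112717 + 42790*(-7090)) - 470282 = (-112717 - 303381100) - 470282 = -303493817 - 470282 = -303964099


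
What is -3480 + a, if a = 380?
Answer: -3100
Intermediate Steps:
-3480 + a = -3480 + 380 = -3100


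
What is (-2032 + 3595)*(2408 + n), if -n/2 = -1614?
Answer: 8809068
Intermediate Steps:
n = 3228 (n = -2*(-1614) = 3228)
(-2032 + 3595)*(2408 + n) = (-2032 + 3595)*(2408 + 3228) = 1563*5636 = 8809068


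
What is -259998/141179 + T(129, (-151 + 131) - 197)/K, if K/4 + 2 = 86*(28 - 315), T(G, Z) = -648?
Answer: -1065819939/580810406 ≈ -1.8351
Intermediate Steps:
K = -98736 (K = -8 + 4*(86*(28 - 315)) = -8 + 4*(86*(-287)) = -8 + 4*(-24682) = -8 - 98728 = -98736)
-259998/141179 + T(129, (-151 + 131) - 197)/K = -259998/141179 - 648/(-98736) = -259998*1/141179 - 648*(-1/98736) = -259998/141179 + 27/4114 = -1065819939/580810406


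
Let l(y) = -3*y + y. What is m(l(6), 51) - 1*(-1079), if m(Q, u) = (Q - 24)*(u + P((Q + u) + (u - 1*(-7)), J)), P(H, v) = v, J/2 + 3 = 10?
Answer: -1261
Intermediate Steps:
J = 14 (J = -6 + 2*10 = -6 + 20 = 14)
l(y) = -2*y
m(Q, u) = (-24 + Q)*(14 + u) (m(Q, u) = (Q - 24)*(u + 14) = (-24 + Q)*(14 + u))
m(l(6), 51) - 1*(-1079) = (-336 - 24*51 + 14*(-2*6) - 2*6*51) - 1*(-1079) = (-336 - 1224 + 14*(-12) - 12*51) + 1079 = (-336 - 1224 - 168 - 612) + 1079 = -2340 + 1079 = -1261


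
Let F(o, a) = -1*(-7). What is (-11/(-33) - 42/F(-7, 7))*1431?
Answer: -8109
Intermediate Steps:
F(o, a) = 7
(-11/(-33) - 42/F(-7, 7))*1431 = (-11/(-33) - 42/7)*1431 = (-11*(-1/33) - 42*1/7)*1431 = (1/3 - 6)*1431 = -17/3*1431 = -8109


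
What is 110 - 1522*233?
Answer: -354516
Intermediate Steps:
110 - 1522*233 = 110 - 354626 = -354516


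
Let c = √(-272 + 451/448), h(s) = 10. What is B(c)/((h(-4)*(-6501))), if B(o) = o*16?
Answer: -I*√849835/227535 ≈ -0.0040515*I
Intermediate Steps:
c = I*√849835/56 (c = √(-272 + 451*(1/448)) = √(-272 + 451/448) = √(-121405/448) = I*√849835/56 ≈ 16.462*I)
B(o) = 16*o
B(c)/((h(-4)*(-6501))) = (16*(I*√849835/56))/((10*(-6501))) = (2*I*√849835/7)/(-65010) = (2*I*√849835/7)*(-1/65010) = -I*√849835/227535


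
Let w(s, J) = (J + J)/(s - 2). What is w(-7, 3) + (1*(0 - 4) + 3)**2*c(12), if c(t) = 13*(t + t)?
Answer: 934/3 ≈ 311.33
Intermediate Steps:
c(t) = 26*t (c(t) = 13*(2*t) = 26*t)
w(s, J) = 2*J/(-2 + s) (w(s, J) = (2*J)/(-2 + s) = 2*J/(-2 + s))
w(-7, 3) + (1*(0 - 4) + 3)**2*c(12) = 2*3/(-2 - 7) + (1*(0 - 4) + 3)**2*(26*12) = 2*3/(-9) + (1*(-4) + 3)**2*312 = 2*3*(-1/9) + (-4 + 3)**2*312 = -2/3 + (-1)**2*312 = -2/3 + 1*312 = -2/3 + 312 = 934/3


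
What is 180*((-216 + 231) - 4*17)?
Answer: -9540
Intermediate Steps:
180*((-216 + 231) - 4*17) = 180*(15 - 68) = 180*(-53) = -9540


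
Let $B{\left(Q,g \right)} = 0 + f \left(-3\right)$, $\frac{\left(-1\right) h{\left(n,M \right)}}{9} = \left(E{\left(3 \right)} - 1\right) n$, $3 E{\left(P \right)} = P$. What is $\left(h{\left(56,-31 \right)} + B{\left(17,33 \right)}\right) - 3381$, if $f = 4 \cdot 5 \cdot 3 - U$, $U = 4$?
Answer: $-3549$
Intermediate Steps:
$f = 56$ ($f = 4 \cdot 5 \cdot 3 - 4 = 20 \cdot 3 - 4 = 60 - 4 = 56$)
$E{\left(P \right)} = \frac{P}{3}$
$h{\left(n,M \right)} = 0$ ($h{\left(n,M \right)} = - 9 \left(\frac{1}{3} \cdot 3 - 1\right) n = - 9 \left(1 - 1\right) n = - 9 \cdot 0 n = \left(-9\right) 0 = 0$)
$B{\left(Q,g \right)} = -168$ ($B{\left(Q,g \right)} = 0 + 56 \left(-3\right) = 0 - 168 = -168$)
$\left(h{\left(56,-31 \right)} + B{\left(17,33 \right)}\right) - 3381 = \left(0 - 168\right) - 3381 = -168 - 3381 = -3549$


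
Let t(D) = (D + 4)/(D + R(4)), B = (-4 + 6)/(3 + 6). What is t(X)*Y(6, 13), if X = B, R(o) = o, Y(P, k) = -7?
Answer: -7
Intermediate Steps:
B = 2/9 ≈ 0.22222
X = 2/9 ≈ 0.22222
t(D) = 1 (t(D) = (D + 4)/(D + 4) = (4 + D)/(4 + D) = 1)
t(X)*Y(6, 13) = 1*(-7) = -7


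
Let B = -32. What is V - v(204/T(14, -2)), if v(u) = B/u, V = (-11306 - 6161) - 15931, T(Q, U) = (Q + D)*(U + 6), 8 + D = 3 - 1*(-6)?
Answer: -567606/17 ≈ -33389.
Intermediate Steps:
D = 1 (D = -8 + (3 - 1*(-6)) = -8 + (3 + 6) = -8 + 9 = 1)
T(Q, U) = (1 + Q)*(6 + U) (T(Q, U) = (Q + 1)*(U + 6) = (1 + Q)*(6 + U))
V = -33398 (V = -17467 - 15931 = -33398)
v(u) = -32/u
V - v(204/T(14, -2)) = -33398 - (-32)/(204/(6 - 2 + 6*14 + 14*(-2))) = -33398 - (-32)/(204/(6 - 2 + 84 - 28)) = -33398 - (-32)/(204/60) = -33398 - (-32)/(204*(1/60)) = -33398 - (-32)/17/5 = -33398 - (-32)*5/17 = -33398 - 1*(-160/17) = -33398 + 160/17 = -567606/17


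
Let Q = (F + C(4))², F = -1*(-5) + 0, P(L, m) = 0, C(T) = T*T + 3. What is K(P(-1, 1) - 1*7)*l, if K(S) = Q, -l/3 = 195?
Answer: -336960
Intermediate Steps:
l = -585 (l = -3*195 = -585)
C(T) = 3 + T² (C(T) = T² + 3 = 3 + T²)
F = 5 (F = 5 + 0 = 5)
Q = 576 (Q = (5 + (3 + 4²))² = (5 + (3 + 16))² = (5 + 19)² = 24² = 576)
K(S) = 576
K(P(-1, 1) - 1*7)*l = 576*(-585) = -336960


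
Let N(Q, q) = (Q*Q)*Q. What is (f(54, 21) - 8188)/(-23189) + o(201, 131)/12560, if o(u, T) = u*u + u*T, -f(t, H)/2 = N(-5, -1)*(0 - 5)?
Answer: 416497407/72813460 ≈ 5.7201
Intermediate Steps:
N(Q, q) = Q³ (N(Q, q) = Q²*Q = Q³)
f(t, H) = -1250 (f(t, H) = -2*(-5)³*(0 - 5) = -(-250)*(-5) = -2*625 = -1250)
o(u, T) = u² + T*u
(f(54, 21) - 8188)/(-23189) + o(201, 131)/12560 = (-1250 - 8188)/(-23189) + (201*(131 + 201))/12560 = -9438*(-1/23189) + (201*332)*(1/12560) = 9438/23189 + 66732*(1/12560) = 9438/23189 + 16683/3140 = 416497407/72813460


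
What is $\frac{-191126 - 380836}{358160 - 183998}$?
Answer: $- \frac{95327}{29027} \approx -3.2841$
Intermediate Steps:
$\frac{-191126 - 380836}{358160 - 183998} = - \frac{571962}{174162} = \left(-571962\right) \frac{1}{174162} = - \frac{95327}{29027}$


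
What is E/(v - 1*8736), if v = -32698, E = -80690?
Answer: 40345/20717 ≈ 1.9474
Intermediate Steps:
E/(v - 1*8736) = -80690/(-32698 - 1*8736) = -80690/(-32698 - 8736) = -80690/(-41434) = -80690*(-1/41434) = 40345/20717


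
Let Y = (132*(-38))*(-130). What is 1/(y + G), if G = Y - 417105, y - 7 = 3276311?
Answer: 1/3511293 ≈ 2.8480e-7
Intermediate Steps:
y = 3276318 (y = 7 + 3276311 = 3276318)
Y = 652080 (Y = -5016*(-130) = 652080)
G = 234975 (G = 652080 - 417105 = 234975)
1/(y + G) = 1/(3276318 + 234975) = 1/3511293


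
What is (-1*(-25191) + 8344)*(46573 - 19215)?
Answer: 917450530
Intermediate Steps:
(-1*(-25191) + 8344)*(46573 - 19215) = (25191 + 8344)*27358 = 33535*27358 = 917450530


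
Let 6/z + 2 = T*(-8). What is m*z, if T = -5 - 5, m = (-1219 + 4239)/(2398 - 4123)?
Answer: -604/4485 ≈ -0.13467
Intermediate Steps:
m = -604/345 (m = 3020/(-1725) = 3020*(-1/1725) = -604/345 ≈ -1.7507)
T = -10
z = 1/13 (z = 6/(-2 - 10*(-8)) = 6/(-2 + 80) = 6/78 = 6*(1/78) = 1/13 ≈ 0.076923)
m*z = -604/345*1/13 = -604/4485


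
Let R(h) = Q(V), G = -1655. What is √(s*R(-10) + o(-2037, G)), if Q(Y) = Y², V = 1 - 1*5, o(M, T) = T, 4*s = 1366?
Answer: √3809 ≈ 61.717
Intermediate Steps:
s = 683/2 (s = (¼)*1366 = 683/2 ≈ 341.50)
V = -4 (V = 1 - 5 = -4)
R(h) = 16 (R(h) = (-4)² = 16)
√(s*R(-10) + o(-2037, G)) = √((683/2)*16 - 1655) = √(5464 - 1655) = √3809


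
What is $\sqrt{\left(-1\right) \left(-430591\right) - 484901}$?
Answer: $i \sqrt{54310} \approx 233.05 i$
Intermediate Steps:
$\sqrt{\left(-1\right) \left(-430591\right) - 484901} = \sqrt{430591 - 484901} = \sqrt{-54310} = i \sqrt{54310}$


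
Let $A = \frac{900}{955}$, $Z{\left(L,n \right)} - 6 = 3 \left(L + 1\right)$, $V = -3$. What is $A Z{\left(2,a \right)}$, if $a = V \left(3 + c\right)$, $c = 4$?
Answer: $\frac{2700}{191} \approx 14.136$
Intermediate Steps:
$a = -21$ ($a = - 3 \left(3 + 4\right) = \left(-3\right) 7 = -21$)
$Z{\left(L,n \right)} = 9 + 3 L$ ($Z{\left(L,n \right)} = 6 + 3 \left(L + 1\right) = 6 + 3 \left(1 + L\right) = 6 + \left(3 + 3 L\right) = 9 + 3 L$)
$A = \frac{180}{191}$ ($A = 900 \cdot \frac{1}{955} = \frac{180}{191} \approx 0.94241$)
$A Z{\left(2,a \right)} = \frac{180 \left(9 + 3 \cdot 2\right)}{191} = \frac{180 \left(9 + 6\right)}{191} = \frac{180}{191} \cdot 15 = \frac{2700}{191}$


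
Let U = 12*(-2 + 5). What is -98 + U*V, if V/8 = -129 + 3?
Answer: -36386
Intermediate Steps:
U = 36 (U = 12*3 = 36)
V = -1008 (V = 8*(-129 + 3) = 8*(-126) = -1008)
-98 + U*V = -98 + 36*(-1008) = -98 - 36288 = -36386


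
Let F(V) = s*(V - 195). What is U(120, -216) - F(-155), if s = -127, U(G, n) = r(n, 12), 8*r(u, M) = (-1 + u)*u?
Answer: -38591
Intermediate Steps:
r(u, M) = u*(-1 + u)/8 (r(u, M) = ((-1 + u)*u)/8 = (u*(-1 + u))/8 = u*(-1 + u)/8)
U(G, n) = n*(-1 + n)/8
F(V) = 24765 - 127*V (F(V) = -127*(V - 195) = -127*(-195 + V) = 24765 - 127*V)
U(120, -216) - F(-155) = (⅛)*(-216)*(-1 - 216) - (24765 - 127*(-155)) = (⅛)*(-216)*(-217) - (24765 + 19685) = 5859 - 1*44450 = 5859 - 44450 = -38591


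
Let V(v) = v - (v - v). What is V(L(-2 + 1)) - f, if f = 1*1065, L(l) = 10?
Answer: -1055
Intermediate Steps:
V(v) = v (V(v) = v - 1*0 = v + 0 = v)
f = 1065
V(L(-2 + 1)) - f = 10 - 1*1065 = 10 - 1065 = -1055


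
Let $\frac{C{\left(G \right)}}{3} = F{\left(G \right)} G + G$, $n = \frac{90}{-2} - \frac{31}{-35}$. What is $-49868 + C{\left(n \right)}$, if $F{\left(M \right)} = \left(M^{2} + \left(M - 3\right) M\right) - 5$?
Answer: $- \frac{24951116644}{42875} \approx -5.8195 \cdot 10^{5}$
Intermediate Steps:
$n = - \frac{1544}{35}$ ($n = 90 \left(- \frac{1}{2}\right) - - \frac{31}{35} = -45 + \frac{31}{35} = - \frac{1544}{35} \approx -44.114$)
$F{\left(M \right)} = -5 + M^{2} + M \left(-3 + M\right)$ ($F{\left(M \right)} = \left(M^{2} + \left(-3 + M\right) M\right) - 5 = \left(M^{2} + M \left(-3 + M\right)\right) - 5 = -5 + M^{2} + M \left(-3 + M\right)$)
$C{\left(G \right)} = 3 G + 3 G \left(-5 - 3 G + 2 G^{2}\right)$ ($C{\left(G \right)} = 3 \left(\left(-5 - 3 G + 2 G^{2}\right) G + G\right) = 3 \left(G \left(-5 - 3 G + 2 G^{2}\right) + G\right) = 3 \left(G + G \left(-5 - 3 G + 2 G^{2}\right)\right) = 3 G + 3 G \left(-5 - 3 G + 2 G^{2}\right)$)
$-49868 + C{\left(n \right)} = -49868 + 3 \left(- \frac{1544}{35}\right) \left(-4 - - \frac{4632}{35} + 2 \left(- \frac{1544}{35}\right)^{2}\right) = -49868 + 3 \left(- \frac{1544}{35}\right) \left(-4 + \frac{4632}{35} + 2 \cdot \frac{2383936}{1225}\right) = -49868 + 3 \left(- \frac{1544}{35}\right) \left(-4 + \frac{4632}{35} + \frac{4767872}{1225}\right) = -49868 + 3 \left(- \frac{1544}{35}\right) \frac{4925092}{1225} = -49868 - \frac{22813026144}{42875} = - \frac{24951116644}{42875}$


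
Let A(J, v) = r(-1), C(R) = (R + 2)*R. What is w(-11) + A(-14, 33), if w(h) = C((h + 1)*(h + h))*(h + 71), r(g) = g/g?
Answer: 2930401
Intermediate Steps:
r(g) = 1
C(R) = R*(2 + R) (C(R) = (2 + R)*R = R*(2 + R))
A(J, v) = 1
w(h) = 2*h*(1 + h)*(2 + 2*h*(1 + h))*(71 + h) (w(h) = (((h + 1)*(h + h))*(2 + (h + 1)*(h + h)))*(h + 71) = (((1 + h)*(2*h))*(2 + (1 + h)*(2*h)))*(71 + h) = ((2*h*(1 + h))*(2 + 2*h*(1 + h)))*(71 + h) = (2*h*(1 + h)*(2 + 2*h*(1 + h)))*(71 + h) = 2*h*(1 + h)*(2 + 2*h*(1 + h))*(71 + h))
w(-11) + A(-14, 33) = 4*(-11)*(1 - 11)*(1 - 11*(1 - 11))*(71 - 11) + 1 = 4*(-11)*(-10)*(1 - 11*(-10))*60 + 1 = 4*(-11)*(-10)*(1 + 110)*60 + 1 = 4*(-11)*(-10)*111*60 + 1 = 2930400 + 1 = 2930401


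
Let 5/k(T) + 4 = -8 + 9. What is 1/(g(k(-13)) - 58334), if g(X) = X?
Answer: -3/175007 ≈ -1.7142e-5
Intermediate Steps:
k(T) = -5/3 (k(T) = 5/(-4 + (-8 + 9)) = 5/(-4 + 1) = 5/(-3) = 5*(-⅓) = -5/3)
1/(g(k(-13)) - 58334) = 1/(-5/3 - 58334) = 1/(-175007/3) = -3/175007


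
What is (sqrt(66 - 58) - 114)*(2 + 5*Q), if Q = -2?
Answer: 912 - 16*sqrt(2) ≈ 889.37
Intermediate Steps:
(sqrt(66 - 58) - 114)*(2 + 5*Q) = (sqrt(66 - 58) - 114)*(2 + 5*(-2)) = (sqrt(8) - 114)*(2 - 10) = (2*sqrt(2) - 114)*(-8) = (-114 + 2*sqrt(2))*(-8) = 912 - 16*sqrt(2)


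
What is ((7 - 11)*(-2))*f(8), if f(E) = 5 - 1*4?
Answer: 8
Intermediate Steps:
f(E) = 1 (f(E) = 5 - 4 = 1)
((7 - 11)*(-2))*f(8) = ((7 - 11)*(-2))*1 = -4*(-2)*1 = 8*1 = 8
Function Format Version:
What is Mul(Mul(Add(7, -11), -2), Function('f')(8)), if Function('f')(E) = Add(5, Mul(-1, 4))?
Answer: 8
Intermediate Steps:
Function('f')(E) = 1 (Function('f')(E) = Add(5, -4) = 1)
Mul(Mul(Add(7, -11), -2), Function('f')(8)) = Mul(Mul(Add(7, -11), -2), 1) = Mul(Mul(-4, -2), 1) = Mul(8, 1) = 8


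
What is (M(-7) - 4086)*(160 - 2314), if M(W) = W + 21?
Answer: 8771088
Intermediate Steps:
M(W) = 21 + W
(M(-7) - 4086)*(160 - 2314) = ((21 - 7) - 4086)*(160 - 2314) = (14 - 4086)*(-2154) = -4072*(-2154) = 8771088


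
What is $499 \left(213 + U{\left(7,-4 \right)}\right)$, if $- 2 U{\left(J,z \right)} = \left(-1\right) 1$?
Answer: $\frac{213073}{2} \approx 1.0654 \cdot 10^{5}$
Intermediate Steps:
$U{\left(J,z \right)} = \frac{1}{2}$ ($U{\left(J,z \right)} = - \frac{\left(-1\right) 1}{2} = \left(- \frac{1}{2}\right) \left(-1\right) = \frac{1}{2}$)
$499 \left(213 + U{\left(7,-4 \right)}\right) = 499 \left(213 + \frac{1}{2}\right) = 499 \cdot \frac{427}{2} = \frac{213073}{2}$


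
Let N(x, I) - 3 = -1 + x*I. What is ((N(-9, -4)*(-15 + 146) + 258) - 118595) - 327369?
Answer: -440728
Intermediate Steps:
N(x, I) = 2 + I*x (N(x, I) = 3 + (-1 + x*I) = 3 + (-1 + I*x) = 2 + I*x)
((N(-9, -4)*(-15 + 146) + 258) - 118595) - 327369 = (((2 - 4*(-9))*(-15 + 146) + 258) - 118595) - 327369 = (((2 + 36)*131 + 258) - 118595) - 327369 = ((38*131 + 258) - 118595) - 327369 = ((4978 + 258) - 118595) - 327369 = (5236 - 118595) - 327369 = -113359 - 327369 = -440728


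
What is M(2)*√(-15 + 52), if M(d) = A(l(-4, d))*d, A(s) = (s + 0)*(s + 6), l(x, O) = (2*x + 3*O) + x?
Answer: 0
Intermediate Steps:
l(x, O) = 3*O + 3*x
A(s) = s*(6 + s)
M(d) = d*(-12 + 3*d)*(-6 + 3*d) (M(d) = ((3*d + 3*(-4))*(6 + (3*d + 3*(-4))))*d = ((3*d - 12)*(6 + (3*d - 12)))*d = ((-12 + 3*d)*(6 + (-12 + 3*d)))*d = ((-12 + 3*d)*(-6 + 3*d))*d = d*(-12 + 3*d)*(-6 + 3*d))
M(2)*√(-15 + 52) = (9*2*(-4 + 2)*(-2 + 2))*√(-15 + 52) = (9*2*(-2)*0)*√37 = 0*√37 = 0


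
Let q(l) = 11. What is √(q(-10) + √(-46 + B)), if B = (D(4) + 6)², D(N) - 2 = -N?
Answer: √(11 + I*√30) ≈ 3.4123 + 0.80256*I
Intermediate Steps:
D(N) = 2 - N
B = 16 (B = ((2 - 1*4) + 6)² = ((2 - 4) + 6)² = (-2 + 6)² = 4² = 16)
√(q(-10) + √(-46 + B)) = √(11 + √(-46 + 16)) = √(11 + √(-30)) = √(11 + I*√30)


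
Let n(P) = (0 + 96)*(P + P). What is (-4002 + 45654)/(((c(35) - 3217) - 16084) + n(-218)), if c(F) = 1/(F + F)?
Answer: -32760/48101 ≈ -0.68107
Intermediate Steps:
c(F) = 1/(2*F)
n(P) = 192*P (n(P) = 96*(2*P) = 192*P)
(-4002 + 45654)/(((c(35) - 3217) - 16084) + n(-218)) = (-4002 + 45654)/((((1/2)/35 - 3217) - 16084) + 192*(-218)) = 41652/((((1/2)*(1/35) - 3217) - 16084) - 41856) = 41652/(((1/70 - 3217) - 16084) - 41856) = 41652/((-225189/70 - 16084) - 41856) = 41652/(-1351069/70 - 41856) = 41652/(-4280989/70) = 41652*(-70/4280989) = -32760/48101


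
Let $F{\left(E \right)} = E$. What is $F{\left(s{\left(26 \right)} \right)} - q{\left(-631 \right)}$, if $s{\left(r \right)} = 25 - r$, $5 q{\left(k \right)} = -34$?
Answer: $\frac{29}{5} \approx 5.8$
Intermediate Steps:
$q{\left(k \right)} = - \frac{34}{5}$ ($q{\left(k \right)} = \frac{1}{5} \left(-34\right) = - \frac{34}{5}$)
$F{\left(s{\left(26 \right)} \right)} - q{\left(-631 \right)} = \left(25 - 26\right) - - \frac{34}{5} = \left(25 - 26\right) + \frac{34}{5} = -1 + \frac{34}{5} = \frac{29}{5}$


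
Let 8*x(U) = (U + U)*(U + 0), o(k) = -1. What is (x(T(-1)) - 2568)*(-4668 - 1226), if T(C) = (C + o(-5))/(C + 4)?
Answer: 136216234/9 ≈ 1.5135e+7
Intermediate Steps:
T(C) = (-1 + C)/(4 + C) (T(C) = (C - 1)/(C + 4) = (-1 + C)/(4 + C))
x(U) = U²/4 (x(U) = ((U + U)*(U + 0))/8 = ((2*U)*U)/8 = (2*U²)/8 = U²/4)
(x(T(-1)) - 2568)*(-4668 - 1226) = (((-1 - 1)/(4 - 1))²/4 - 2568)*(-4668 - 1226) = ((-2/3)²/4 - 2568)*(-5894) = (((⅓)*(-2))²/4 - 2568)*(-5894) = ((-⅔)²/4 - 2568)*(-5894) = ((¼)*(4/9) - 2568)*(-5894) = (⅑ - 2568)*(-5894) = -23111/9*(-5894) = 136216234/9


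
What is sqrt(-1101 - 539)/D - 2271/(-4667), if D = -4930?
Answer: 2271/4667 - I*sqrt(410)/2465 ≈ 0.48661 - 0.0082144*I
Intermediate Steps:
sqrt(-1101 - 539)/D - 2271/(-4667) = sqrt(-1101 - 539)/(-4930) - 2271/(-4667) = sqrt(-1640)*(-1/4930) - 2271*(-1/4667) = (2*I*sqrt(410))*(-1/4930) + 2271/4667 = -I*sqrt(410)/2465 + 2271/4667 = 2271/4667 - I*sqrt(410)/2465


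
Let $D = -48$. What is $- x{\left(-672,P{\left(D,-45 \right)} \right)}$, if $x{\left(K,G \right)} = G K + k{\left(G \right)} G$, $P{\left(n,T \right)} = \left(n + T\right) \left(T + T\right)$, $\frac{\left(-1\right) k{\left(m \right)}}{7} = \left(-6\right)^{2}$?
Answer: $7733880$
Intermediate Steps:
$k{\left(m \right)} = -252$ ($k{\left(m \right)} = - 7 \left(-6\right)^{2} = \left(-7\right) 36 = -252$)
$P{\left(n,T \right)} = 2 T \left(T + n\right)$ ($P{\left(n,T \right)} = \left(T + n\right) 2 T = 2 T \left(T + n\right)$)
$x{\left(K,G \right)} = - 252 G + G K$ ($x{\left(K,G \right)} = G K - 252 G = - 252 G + G K$)
$- x{\left(-672,P{\left(D,-45 \right)} \right)} = - 2 \left(-45\right) \left(-45 - 48\right) \left(-252 - 672\right) = - 2 \left(-45\right) \left(-93\right) \left(-924\right) = - 8370 \left(-924\right) = \left(-1\right) \left(-7733880\right) = 7733880$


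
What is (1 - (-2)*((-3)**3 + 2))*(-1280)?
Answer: 62720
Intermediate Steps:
(1 - (-2)*((-3)**3 + 2))*(-1280) = (1 - (-2)*(-27 + 2))*(-1280) = (1 - (-2)*(-25))*(-1280) = (1 - 1*50)*(-1280) = (1 - 50)*(-1280) = -49*(-1280) = 62720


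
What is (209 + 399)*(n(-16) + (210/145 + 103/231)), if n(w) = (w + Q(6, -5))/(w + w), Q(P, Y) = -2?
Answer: 10005970/6699 ≈ 1493.7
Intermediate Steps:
n(w) = (-2 + w)/(2*w) (n(w) = (w - 2)/(w + w) = (-2 + w)/((2*w)) = (-2 + w)*(1/(2*w)) = (-2 + w)/(2*w))
(209 + 399)*(n(-16) + (210/145 + 103/231)) = (209 + 399)*((½)*(-2 - 16)/(-16) + (210/145 + 103/231)) = 608*((½)*(-1/16)*(-18) + (210*(1/145) + 103*(1/231))) = 608*(9/16 + (42/29 + 103/231)) = 608*(9/16 + 12689/6699) = 608*(263315/107184) = 10005970/6699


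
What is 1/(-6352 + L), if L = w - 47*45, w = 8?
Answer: -1/8459 ≈ -0.00011822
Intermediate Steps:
L = -2107 (L = 8 - 47*45 = 8 - 2115 = -2107)
1/(-6352 + L) = 1/(-6352 - 2107) = 1/(-8459) = -1/8459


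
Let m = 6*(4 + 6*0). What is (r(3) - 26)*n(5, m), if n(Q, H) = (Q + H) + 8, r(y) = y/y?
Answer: -925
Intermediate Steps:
m = 24 (m = 6*(4 + 0) = 6*4 = 24)
r(y) = 1
n(Q, H) = 8 + H + Q (n(Q, H) = (H + Q) + 8 = 8 + H + Q)
(r(3) - 26)*n(5, m) = (1 - 26)*(8 + 24 + 5) = -25*37 = -925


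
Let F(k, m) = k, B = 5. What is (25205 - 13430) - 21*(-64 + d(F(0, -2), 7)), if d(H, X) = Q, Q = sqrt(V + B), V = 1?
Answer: 13119 - 21*sqrt(6) ≈ 13068.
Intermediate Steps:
Q = sqrt(6) (Q = sqrt(1 + 5) = sqrt(6) ≈ 2.4495)
d(H, X) = sqrt(6)
(25205 - 13430) - 21*(-64 + d(F(0, -2), 7)) = (25205 - 13430) - 21*(-64 + sqrt(6)) = 11775 + (1344 - 21*sqrt(6)) = 13119 - 21*sqrt(6)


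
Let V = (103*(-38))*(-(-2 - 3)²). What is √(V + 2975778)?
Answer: 2*√768407 ≈ 1753.2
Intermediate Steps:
V = 97850 (V = -(-3914)*(-5)² = -(-3914)*25 = -3914*(-25) = 97850)
√(V + 2975778) = √(97850 + 2975778) = √3073628 = 2*√768407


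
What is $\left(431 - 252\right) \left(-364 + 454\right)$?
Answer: $16110$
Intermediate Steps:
$\left(431 - 252\right) \left(-364 + 454\right) = 179 \cdot 90 = 16110$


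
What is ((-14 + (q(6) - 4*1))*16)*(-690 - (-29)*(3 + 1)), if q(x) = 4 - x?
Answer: 183680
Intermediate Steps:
((-14 + (q(6) - 4*1))*16)*(-690 - (-29)*(3 + 1)) = ((-14 + ((4 - 1*6) - 4*1))*16)*(-690 - (-29)*(3 + 1)) = ((-14 + ((4 - 6) - 4))*16)*(-690 - (-29)*4) = ((-14 + (-2 - 4))*16)*(-690 - 29*(-4)) = ((-14 - 6)*16)*(-690 + 116) = -20*16*(-574) = -320*(-574) = 183680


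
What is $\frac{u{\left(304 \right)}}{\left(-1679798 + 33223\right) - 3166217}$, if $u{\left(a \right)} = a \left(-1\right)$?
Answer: $\frac{38}{601599} \approx 6.3165 \cdot 10^{-5}$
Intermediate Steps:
$u{\left(a \right)} = - a$
$\frac{u{\left(304 \right)}}{\left(-1679798 + 33223\right) - 3166217} = \frac{\left(-1\right) 304}{\left(-1679798 + 33223\right) - 3166217} = - \frac{304}{-1646575 - 3166217} = - \frac{304}{-4812792} = \left(-304\right) \left(- \frac{1}{4812792}\right) = \frac{38}{601599}$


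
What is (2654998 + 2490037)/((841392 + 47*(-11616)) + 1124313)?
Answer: 177415/48957 ≈ 3.6239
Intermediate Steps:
(2654998 + 2490037)/((841392 + 47*(-11616)) + 1124313) = 5145035/((841392 - 545952) + 1124313) = 5145035/(295440 + 1124313) = 5145035/1419753 = 5145035*(1/1419753) = 177415/48957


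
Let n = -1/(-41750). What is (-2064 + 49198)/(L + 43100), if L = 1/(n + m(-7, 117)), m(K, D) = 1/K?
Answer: 983757281/899415525 ≈ 1.0938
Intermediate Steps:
n = 1/41750 (n = -1*(-1/41750) = 1/41750 ≈ 2.3952e-5)
L = -292250/41743 (L = 1/(1/41750 + 1/(-7)) = 1/(1/41750 - 1/7) = 1/(-41743/292250) = -292250/41743 ≈ -7.0012)
(-2064 + 49198)/(L + 43100) = (-2064 + 49198)/(-292250/41743 + 43100) = 47134/(1798831050/41743) = 47134*(41743/1798831050) = 983757281/899415525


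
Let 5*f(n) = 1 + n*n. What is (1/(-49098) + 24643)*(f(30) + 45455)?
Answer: 138037582619144/122745 ≈ 1.1246e+9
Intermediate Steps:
f(n) = ⅕ + n²/5 (f(n) = (1 + n*n)/5 = (1 + n²)/5 = ⅕ + n²/5)
(1/(-49098) + 24643)*(f(30) + 45455) = (1/(-49098) + 24643)*((⅕ + (⅕)*30²) + 45455) = (-1/49098 + 24643)*((⅕ + (⅕)*900) + 45455) = 1209922013*((⅕ + 180) + 45455)/49098 = 1209922013*(901/5 + 45455)/49098 = (1209922013/49098)*(228176/5) = 138037582619144/122745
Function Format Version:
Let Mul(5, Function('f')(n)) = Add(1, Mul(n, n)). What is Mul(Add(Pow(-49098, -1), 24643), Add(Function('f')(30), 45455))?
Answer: Rational(138037582619144, 122745) ≈ 1.1246e+9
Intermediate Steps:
Function('f')(n) = Add(Rational(1, 5), Mul(Rational(1, 5), Pow(n, 2))) (Function('f')(n) = Mul(Rational(1, 5), Add(1, Mul(n, n))) = Mul(Rational(1, 5), Add(1, Pow(n, 2))) = Add(Rational(1, 5), Mul(Rational(1, 5), Pow(n, 2))))
Mul(Add(Pow(-49098, -1), 24643), Add(Function('f')(30), 45455)) = Mul(Add(Pow(-49098, -1), 24643), Add(Add(Rational(1, 5), Mul(Rational(1, 5), Pow(30, 2))), 45455)) = Mul(Add(Rational(-1, 49098), 24643), Add(Add(Rational(1, 5), Mul(Rational(1, 5), 900)), 45455)) = Mul(Rational(1209922013, 49098), Add(Add(Rational(1, 5), 180), 45455)) = Mul(Rational(1209922013, 49098), Add(Rational(901, 5), 45455)) = Mul(Rational(1209922013, 49098), Rational(228176, 5)) = Rational(138037582619144, 122745)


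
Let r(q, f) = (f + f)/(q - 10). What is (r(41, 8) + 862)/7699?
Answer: 26738/238669 ≈ 0.11203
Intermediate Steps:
r(q, f) = 2*f/(-10 + q) (r(q, f) = (2*f)/(-10 + q) = 2*f/(-10 + q))
(r(41, 8) + 862)/7699 = (2*8/(-10 + 41) + 862)/7699 = (2*8/31 + 862)*(1/7699) = (2*8*(1/31) + 862)*(1/7699) = (16/31 + 862)*(1/7699) = (26738/31)*(1/7699) = 26738/238669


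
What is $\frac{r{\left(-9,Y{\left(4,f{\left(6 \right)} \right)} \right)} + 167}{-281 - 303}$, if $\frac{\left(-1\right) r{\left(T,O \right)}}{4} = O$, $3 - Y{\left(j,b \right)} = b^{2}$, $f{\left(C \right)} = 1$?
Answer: $- \frac{159}{584} \approx -0.27226$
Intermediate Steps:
$Y{\left(j,b \right)} = 3 - b^{2}$
$r{\left(T,O \right)} = - 4 O$
$\frac{r{\left(-9,Y{\left(4,f{\left(6 \right)} \right)} \right)} + 167}{-281 - 303} = \frac{- 4 \left(3 - 1^{2}\right) + 167}{-281 - 303} = \frac{- 4 \left(3 - 1\right) + 167}{-584} = \left(- 4 \left(3 - 1\right) + 167\right) \left(- \frac{1}{584}\right) = \left(\left(-4\right) 2 + 167\right) \left(- \frac{1}{584}\right) = \left(-8 + 167\right) \left(- \frac{1}{584}\right) = 159 \left(- \frac{1}{584}\right) = - \frac{159}{584}$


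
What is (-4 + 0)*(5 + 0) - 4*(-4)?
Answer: -4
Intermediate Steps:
(-4 + 0)*(5 + 0) - 4*(-4) = -4*5 + 16 = -20 + 16 = -4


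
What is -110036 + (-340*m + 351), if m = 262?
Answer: -198765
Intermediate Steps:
-110036 + (-340*m + 351) = -110036 + (-340*262 + 351) = -110036 + (-89080 + 351) = -110036 - 88729 = -198765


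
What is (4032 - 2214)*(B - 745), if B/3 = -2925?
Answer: -17307360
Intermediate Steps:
B = -8775 (B = 3*(-2925) = -8775)
(4032 - 2214)*(B - 745) = (4032 - 2214)*(-8775 - 745) = 1818*(-9520) = -17307360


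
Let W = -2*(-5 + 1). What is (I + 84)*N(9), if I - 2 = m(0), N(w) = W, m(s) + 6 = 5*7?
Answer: 920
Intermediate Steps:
m(s) = 29 (m(s) = -6 + 5*7 = -6 + 35 = 29)
W = 8 (W = -2*(-4) = 8)
N(w) = 8
I = 31 (I = 2 + 29 = 31)
(I + 84)*N(9) = (31 + 84)*8 = 115*8 = 920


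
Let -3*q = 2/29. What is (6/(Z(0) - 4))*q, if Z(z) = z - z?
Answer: 1/29 ≈ 0.034483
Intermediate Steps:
Z(z) = 0
q = -2/87 (q = -2/(3*29) = -1/3*2/29 = -2/87 ≈ -0.022988)
(6/(Z(0) - 4))*q = (6/(0 - 4))*(-2/87) = (6/(-4))*(-2/87) = -1/4*6*(-2/87) = -3/2*(-2/87) = 1/29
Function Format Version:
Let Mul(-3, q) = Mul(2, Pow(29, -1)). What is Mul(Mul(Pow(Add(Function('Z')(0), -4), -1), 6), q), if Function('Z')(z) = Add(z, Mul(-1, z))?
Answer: Rational(1, 29) ≈ 0.034483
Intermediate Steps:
Function('Z')(z) = 0
q = Rational(-2, 87) (q = Mul(Rational(-1, 3), Mul(2, Pow(29, -1))) = Mul(Rational(-1, 3), Mul(2, Rational(1, 29))) = Mul(Rational(-1, 3), Rational(2, 29)) = Rational(-2, 87) ≈ -0.022988)
Mul(Mul(Pow(Add(Function('Z')(0), -4), -1), 6), q) = Mul(Mul(Pow(Add(0, -4), -1), 6), Rational(-2, 87)) = Mul(Mul(Pow(-4, -1), 6), Rational(-2, 87)) = Mul(Mul(Rational(-1, 4), 6), Rational(-2, 87)) = Mul(Rational(-3, 2), Rational(-2, 87)) = Rational(1, 29)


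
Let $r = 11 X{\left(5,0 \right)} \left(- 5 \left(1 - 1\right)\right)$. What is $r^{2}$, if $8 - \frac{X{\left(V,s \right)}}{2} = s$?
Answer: $0$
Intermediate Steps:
$X{\left(V,s \right)} = 16 - 2 s$
$r = 0$ ($r = 11 \left(16 - 0\right) \left(- 5 \left(1 - 1\right)\right) = 11 \left(16 + 0\right) \left(\left(-5\right) 0\right) = 11 \cdot 16 \cdot 0 = 176 \cdot 0 = 0$)
$r^{2} = 0^{2} = 0$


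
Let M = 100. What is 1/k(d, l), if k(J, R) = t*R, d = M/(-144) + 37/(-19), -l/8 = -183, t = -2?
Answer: -1/2928 ≈ -0.00034153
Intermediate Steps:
l = 1464 (l = -8*(-183) = 1464)
d = -1807/684 (d = 100/(-144) + 37/(-19) = 100*(-1/144) + 37*(-1/19) = -25/36 - 37/19 = -1807/684 ≈ -2.6418)
k(J, R) = -2*R
1/k(d, l) = 1/(-2*1464) = 1/(-2928) = -1/2928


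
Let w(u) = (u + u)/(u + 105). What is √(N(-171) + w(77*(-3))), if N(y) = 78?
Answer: 7*√15/3 ≈ 9.0370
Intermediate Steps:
w(u) = 2*u/(105 + u) (w(u) = (2*u)/(105 + u) = 2*u/(105 + u))
√(N(-171) + w(77*(-3))) = √(78 + 2*(77*(-3))/(105 + 77*(-3))) = √(78 + 2*(-231)/(105 - 231)) = √(78 + 2*(-231)/(-126)) = √(78 + 2*(-231)*(-1/126)) = √(78 + 11/3) = √(245/3) = 7*√15/3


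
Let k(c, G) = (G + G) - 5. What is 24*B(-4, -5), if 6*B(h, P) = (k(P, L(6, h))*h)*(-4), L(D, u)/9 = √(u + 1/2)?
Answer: -320 + 576*I*√14 ≈ -320.0 + 2155.2*I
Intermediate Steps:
L(D, u) = 9*√(½ + u) (L(D, u) = 9*√(u + 1/2) = 9*√(u + ½) = 9*√(½ + u))
k(c, G) = -5 + 2*G (k(c, G) = 2*G - 5 = -5 + 2*G)
B(h, P) = -2*h*(-5 + 9*√(2 + 4*h))/3 (B(h, P) = (((-5 + 2*(9*√(2 + 4*h)/2))*h)*(-4))/6 = (((-5 + 9*√(2 + 4*h))*h)*(-4))/6 = ((h*(-5 + 9*√(2 + 4*h)))*(-4))/6 = (-4*h*(-5 + 9*√(2 + 4*h)))/6 = -2*h*(-5 + 9*√(2 + 4*h))/3)
24*B(-4, -5) = 24*((⅔)*(-4)*(5 - 9*√(2 + 4*(-4)))) = 24*((⅔)*(-4)*(5 - 9*√(2 - 16))) = 24*((⅔)*(-4)*(5 - 9*I*√14)) = 24*(-40/3 + 24*I*√14) = -320 + 576*I*√14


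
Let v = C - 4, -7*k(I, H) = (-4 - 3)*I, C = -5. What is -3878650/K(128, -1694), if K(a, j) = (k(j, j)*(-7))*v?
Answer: 1939325/53361 ≈ 36.344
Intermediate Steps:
k(I, H) = I (k(I, H) = -(-4 - 3)*I/7 = -(-1)*I = I)
v = -9 (v = -5 - 4 = -9)
K(a, j) = 63*j (K(a, j) = (j*(-7))*(-9) = -7*j*(-9) = 63*j)
-3878650/K(128, -1694) = -3878650/(63*(-1694)) = -3878650/(-106722) = -3878650*(-1/106722) = 1939325/53361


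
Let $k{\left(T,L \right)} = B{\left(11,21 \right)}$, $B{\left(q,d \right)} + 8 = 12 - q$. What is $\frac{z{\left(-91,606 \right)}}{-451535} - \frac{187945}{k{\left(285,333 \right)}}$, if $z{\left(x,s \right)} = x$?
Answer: $\frac{1731913188}{64505} \approx 26849.0$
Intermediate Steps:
$B{\left(q,d \right)} = 4 - q$ ($B{\left(q,d \right)} = -8 - \left(-12 + q\right) = 4 - q$)
$k{\left(T,L \right)} = -7$ ($k{\left(T,L \right)} = 4 - 11 = -7$)
$\frac{z{\left(-91,606 \right)}}{-451535} - \frac{187945}{k{\left(285,333 \right)}} = - \frac{91}{-451535} - \frac{187945}{-7} = \left(-91\right) \left(- \frac{1}{451535}\right) - - \frac{187945}{7} = \frac{13}{64505} + \frac{187945}{7} = \frac{1731913188}{64505}$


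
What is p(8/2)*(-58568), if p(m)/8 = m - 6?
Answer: 937088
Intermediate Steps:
p(m) = -48 + 8*m (p(m) = 8*(m - 6) = 8*(-6 + m) = -48 + 8*m)
p(8/2)*(-58568) = (-48 + 8*(8/2))*(-58568) = (-48 + 8*(8*(½)))*(-58568) = (-48 + 8*4)*(-58568) = (-48 + 32)*(-58568) = -16*(-58568) = 937088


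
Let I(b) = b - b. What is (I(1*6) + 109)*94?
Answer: 10246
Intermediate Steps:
I(b) = 0
(I(1*6) + 109)*94 = (0 + 109)*94 = 109*94 = 10246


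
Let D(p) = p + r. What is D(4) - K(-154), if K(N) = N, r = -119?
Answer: 39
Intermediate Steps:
D(p) = -119 + p (D(p) = p - 119 = -119 + p)
D(4) - K(-154) = (-119 + 4) - 1*(-154) = -115 + 154 = 39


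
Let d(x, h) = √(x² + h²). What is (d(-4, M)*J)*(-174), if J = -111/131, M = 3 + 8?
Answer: 19314*√137/131 ≈ 1725.7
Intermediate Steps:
M = 11
J = -111/131 (J = -111*1/131 = -111/131 ≈ -0.84733)
d(x, h) = √(h² + x²)
(d(-4, M)*J)*(-174) = (√(11² + (-4)²)*(-111/131))*(-174) = (√(121 + 16)*(-111/131))*(-174) = (√137*(-111/131))*(-174) = -111*√137/131*(-174) = 19314*√137/131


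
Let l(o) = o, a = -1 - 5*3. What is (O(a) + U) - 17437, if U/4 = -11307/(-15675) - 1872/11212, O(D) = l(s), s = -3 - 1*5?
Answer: -255461323547/14645675 ≈ -17443.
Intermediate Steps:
s = -8 (s = -3 - 5 = -8)
a = -16 (a = -1 - 15 = -16)
O(D) = -8
U = 32476828/14645675 (U = 4*(-11307/(-15675) - 1872/11212) = 4*(-11307*(-1/15675) - 1872*1/11212) = 4*(3769/5225 - 468/2803) = 4*(8119207/14645675) = 32476828/14645675 ≈ 2.2175)
(O(a) + U) - 17437 = (-8 + 32476828/14645675) - 17437 = -84688572/14645675 - 17437 = -255461323547/14645675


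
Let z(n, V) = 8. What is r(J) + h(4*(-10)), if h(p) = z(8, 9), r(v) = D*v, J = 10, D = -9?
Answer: -82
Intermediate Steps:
r(v) = -9*v
h(p) = 8
r(J) + h(4*(-10)) = -9*10 + 8 = -90 + 8 = -82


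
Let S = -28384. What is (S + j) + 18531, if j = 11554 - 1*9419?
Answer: -7718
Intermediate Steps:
j = 2135 (j = 11554 - 9419 = 2135)
(S + j) + 18531 = (-28384 + 2135) + 18531 = -26249 + 18531 = -7718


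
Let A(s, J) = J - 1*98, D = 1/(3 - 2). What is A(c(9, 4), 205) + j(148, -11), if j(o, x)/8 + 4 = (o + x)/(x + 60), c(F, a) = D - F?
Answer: 4771/49 ≈ 97.367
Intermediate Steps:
D = 1 (D = 1/1 = 1)
c(F, a) = 1 - F
A(s, J) = -98 + J (A(s, J) = J - 98 = -98 + J)
j(o, x) = -32 + 8*(o + x)/(60 + x) (j(o, x) = -32 + 8*((o + x)/(x + 60)) = -32 + 8*((o + x)/(60 + x)) = -32 + 8*(o + x)/(60 + x))
A(c(9, 4), 205) + j(148, -11) = (-98 + 205) + 8*(-240 + 148 - 3*(-11))/(60 - 11) = 107 + 8*(-240 + 148 + 33)/49 = 107 + 8*(1/49)*(-59) = 107 - 472/49 = 4771/49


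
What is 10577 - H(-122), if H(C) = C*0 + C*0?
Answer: 10577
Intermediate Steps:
H(C) = 0 (H(C) = 0 + 0 = 0)
10577 - H(-122) = 10577 - 1*0 = 10577 + 0 = 10577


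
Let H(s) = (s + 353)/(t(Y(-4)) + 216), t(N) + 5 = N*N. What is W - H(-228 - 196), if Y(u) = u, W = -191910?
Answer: -43563499/227 ≈ -1.9191e+5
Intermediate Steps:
t(N) = -5 + N**2 (t(N) = -5 + N*N = -5 + N**2)
H(s) = 353/227 + s/227 (H(s) = (s + 353)/((-5 + (-4)**2) + 216) = (353 + s)/((-5 + 16) + 216) = (353 + s)/(11 + 216) = (353 + s)/227 = (353 + s)*(1/227) = 353/227 + s/227)
W - H(-228 - 196) = -191910 - (353/227 + (-228 - 196)/227) = -191910 - (353/227 + (1/227)*(-424)) = -191910 - (353/227 - 424/227) = -191910 - 1*(-71/227) = -191910 + 71/227 = -43563499/227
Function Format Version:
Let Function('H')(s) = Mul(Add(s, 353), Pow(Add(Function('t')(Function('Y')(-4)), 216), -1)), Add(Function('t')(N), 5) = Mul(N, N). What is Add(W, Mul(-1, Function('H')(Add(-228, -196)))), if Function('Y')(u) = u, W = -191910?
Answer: Rational(-43563499, 227) ≈ -1.9191e+5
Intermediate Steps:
Function('t')(N) = Add(-5, Pow(N, 2)) (Function('t')(N) = Add(-5, Mul(N, N)) = Add(-5, Pow(N, 2)))
Function('H')(s) = Add(Rational(353, 227), Mul(Rational(1, 227), s)) (Function('H')(s) = Mul(Add(s, 353), Pow(Add(Add(-5, Pow(-4, 2)), 216), -1)) = Mul(Add(353, s), Pow(Add(Add(-5, 16), 216), -1)) = Mul(Add(353, s), Pow(Add(11, 216), -1)) = Mul(Add(353, s), Pow(227, -1)) = Mul(Add(353, s), Rational(1, 227)) = Add(Rational(353, 227), Mul(Rational(1, 227), s)))
Add(W, Mul(-1, Function('H')(Add(-228, -196)))) = Add(-191910, Mul(-1, Add(Rational(353, 227), Mul(Rational(1, 227), Add(-228, -196))))) = Add(-191910, Mul(-1, Add(Rational(353, 227), Mul(Rational(1, 227), -424)))) = Add(-191910, Mul(-1, Add(Rational(353, 227), Rational(-424, 227)))) = Add(-191910, Mul(-1, Rational(-71, 227))) = Add(-191910, Rational(71, 227)) = Rational(-43563499, 227)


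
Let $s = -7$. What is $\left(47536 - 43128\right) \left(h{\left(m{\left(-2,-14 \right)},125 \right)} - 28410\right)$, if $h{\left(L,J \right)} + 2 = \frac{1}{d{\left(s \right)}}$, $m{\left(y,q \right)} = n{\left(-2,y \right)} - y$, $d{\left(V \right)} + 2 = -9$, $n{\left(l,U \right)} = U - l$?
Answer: $- \frac{1377645464}{11} \approx -1.2524 \cdot 10^{8}$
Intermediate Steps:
$d{\left(V \right)} = -11$ ($d{\left(V \right)} = -2 - 9 = -11$)
$m{\left(y,q \right)} = 2$ ($m{\left(y,q \right)} = \left(y - -2\right) - y = \left(y + 2\right) - y = \left(2 + y\right) - y = 2$)
$h{\left(L,J \right)} = - \frac{23}{11}$ ($h{\left(L,J \right)} = -2 + \frac{1}{-11} = -2 - \frac{1}{11} = - \frac{23}{11}$)
$\left(47536 - 43128\right) \left(h{\left(m{\left(-2,-14 \right)},125 \right)} - 28410\right) = \left(47536 - 43128\right) \left(- \frac{23}{11} - 28410\right) = 4408 \left(- \frac{312533}{11}\right) = - \frac{1377645464}{11}$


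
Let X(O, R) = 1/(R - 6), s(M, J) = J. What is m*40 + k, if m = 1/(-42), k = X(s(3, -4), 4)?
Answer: -61/42 ≈ -1.4524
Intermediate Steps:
X(O, R) = 1/(-6 + R)
k = -1/2 (k = 1/(-6 + 4) = 1/(-2) = -1/2 ≈ -0.50000)
m = -1/42 ≈ -0.023810
m*40 + k = -1/42*40 - 1/2 = -20/21 - 1/2 = -61/42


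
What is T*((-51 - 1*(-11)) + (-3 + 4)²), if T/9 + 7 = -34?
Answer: 14391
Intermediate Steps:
T = -369 (T = -63 + 9*(-34) = -63 - 306 = -369)
T*((-51 - 1*(-11)) + (-3 + 4)²) = -369*((-51 - 1*(-11)) + (-3 + 4)²) = -369*((-51 + 11) + 1²) = -369*(-40 + 1) = -369*(-39) = 14391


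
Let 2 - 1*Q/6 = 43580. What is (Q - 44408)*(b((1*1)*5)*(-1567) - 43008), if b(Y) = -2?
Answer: 12196499624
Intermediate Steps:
Q = -261468 (Q = 12 - 6*43580 = 12 - 261480 = -261468)
(Q - 44408)*(b((1*1)*5)*(-1567) - 43008) = (-261468 - 44408)*(-2*(-1567) - 43008) = -305876*(3134 - 43008) = -305876*(-39874) = 12196499624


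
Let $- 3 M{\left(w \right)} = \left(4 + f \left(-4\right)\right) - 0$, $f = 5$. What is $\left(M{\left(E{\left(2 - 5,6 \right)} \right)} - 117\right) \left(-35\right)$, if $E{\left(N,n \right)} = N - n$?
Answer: $\frac{11725}{3} \approx 3908.3$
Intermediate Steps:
$M{\left(w \right)} = \frac{16}{3}$ ($M{\left(w \right)} = - \frac{\left(4 + 5 \left(-4\right)\right) - 0}{3} = - \frac{\left(4 - 20\right) + 0}{3} = - \frac{-16 + 0}{3} = \left(- \frac{1}{3}\right) \left(-16\right) = \frac{16}{3}$)
$\left(M{\left(E{\left(2 - 5,6 \right)} \right)} - 117\right) \left(-35\right) = \left(\frac{16}{3} - 117\right) \left(-35\right) = \left(- \frac{335}{3}\right) \left(-35\right) = \frac{11725}{3}$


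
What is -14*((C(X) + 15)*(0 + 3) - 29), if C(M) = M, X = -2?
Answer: -140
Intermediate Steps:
-14*((C(X) + 15)*(0 + 3) - 29) = -14*((-2 + 15)*(0 + 3) - 29) = -14*(13*3 - 29) = -14*(39 - 29) = -14*10 = -140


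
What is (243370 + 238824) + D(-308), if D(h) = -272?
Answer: 481922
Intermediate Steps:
(243370 + 238824) + D(-308) = (243370 + 238824) - 272 = 482194 - 272 = 481922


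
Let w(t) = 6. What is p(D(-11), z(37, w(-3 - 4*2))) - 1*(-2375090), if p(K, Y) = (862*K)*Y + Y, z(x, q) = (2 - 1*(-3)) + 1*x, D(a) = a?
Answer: 1976888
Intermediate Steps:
z(x, q) = 5 + x (z(x, q) = (2 + 3) + x = 5 + x)
p(K, Y) = Y + 862*K*Y (p(K, Y) = 862*K*Y + Y = Y + 862*K*Y)
p(D(-11), z(37, w(-3 - 4*2))) - 1*(-2375090) = (5 + 37)*(1 + 862*(-11)) - 1*(-2375090) = 42*(1 - 9482) + 2375090 = 42*(-9481) + 2375090 = -398202 + 2375090 = 1976888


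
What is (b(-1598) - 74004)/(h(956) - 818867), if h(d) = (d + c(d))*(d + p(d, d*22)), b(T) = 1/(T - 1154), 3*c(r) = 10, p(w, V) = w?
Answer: -610977027/8382963520 ≈ -0.072883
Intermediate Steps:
c(r) = 10/3 (c(r) = (1/3)*10 = 10/3)
b(T) = 1/(-1154 + T)
h(d) = 2*d*(10/3 + d) (h(d) = (d + 10/3)*(d + d) = (10/3 + d)*(2*d) = 2*d*(10/3 + d))
(b(-1598) - 74004)/(h(956) - 818867) = (1/(-1154 - 1598) - 74004)/((2/3)*956*(10 + 3*956) - 818867) = (1/(-2752) - 74004)/((2/3)*956*(10 + 2868) - 818867) = (-1/2752 - 74004)/((2/3)*956*2878 - 818867) = -203659009/(2752*(5502736/3 - 818867)) = -203659009/(2752*3046135/3) = -203659009/2752*3/3046135 = -610977027/8382963520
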